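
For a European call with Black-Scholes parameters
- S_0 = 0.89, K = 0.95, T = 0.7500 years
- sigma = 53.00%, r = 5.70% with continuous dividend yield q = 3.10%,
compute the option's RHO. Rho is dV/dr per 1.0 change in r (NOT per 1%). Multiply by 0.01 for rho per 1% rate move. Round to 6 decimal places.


Answer: Rho = 0.253289

Derivation:
d1 = 0.1298427599; d2 = -0.3291507041
phi(d1) = 0.3955935023; exp(-qT) = 0.9770181987; exp(-rT) = 0.9581508979
N(d2) = 0.3710208905
Rho = K*T*exp(-rT)*N(d2) = 0.9500 * 0.7500 * 0.9581508979 * 0.3710208905 = 0.253289


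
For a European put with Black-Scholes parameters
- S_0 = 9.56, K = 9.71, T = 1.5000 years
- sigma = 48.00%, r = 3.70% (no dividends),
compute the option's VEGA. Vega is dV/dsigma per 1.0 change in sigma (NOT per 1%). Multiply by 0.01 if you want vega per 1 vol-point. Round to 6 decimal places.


Answer: Vega = 4.375011

Derivation:
d1 = 0.3618635360; d2 = -0.2260140022
phi(d1) = 0.3736591942; exp(-qT) = 1.0000000000; exp(-rT) = 0.9460120237
Vega = S * exp(-qT) * phi(d1) * sqrt(T) = 9.5600 * 1.0000000000 * 0.3736591942 * 1.2247448714 = 4.375011


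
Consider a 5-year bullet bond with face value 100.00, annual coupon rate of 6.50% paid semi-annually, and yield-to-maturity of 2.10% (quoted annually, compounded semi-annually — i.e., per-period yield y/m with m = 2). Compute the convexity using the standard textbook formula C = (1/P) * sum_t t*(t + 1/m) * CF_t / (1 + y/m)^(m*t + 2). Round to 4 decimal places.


Coupon per period c = face * coupon_rate / m = 3.250000
Periods per year m = 2; per-period yield y/m = 0.010500
Number of cashflows N = 10
Cashflows (t years, CF_t, discount factor 1/(1+y/m)^(m*t), PV):
  t = 0.5000: CF_t = 3.250000, DF = 0.989609, PV = 3.216230
  t = 1.0000: CF_t = 3.250000, DF = 0.979326, PV = 3.182810
  t = 1.5000: CF_t = 3.250000, DF = 0.969150, PV = 3.149738
  t = 2.0000: CF_t = 3.250000, DF = 0.959080, PV = 3.117009
  t = 2.5000: CF_t = 3.250000, DF = 0.949114, PV = 3.084621
  t = 3.0000: CF_t = 3.250000, DF = 0.939252, PV = 3.052569
  t = 3.5000: CF_t = 3.250000, DF = 0.929492, PV = 3.020850
  t = 4.0000: CF_t = 3.250000, DF = 0.919834, PV = 2.989460
  t = 4.5000: CF_t = 3.250000, DF = 0.910276, PV = 2.958397
  t = 5.0000: CF_t = 103.250000, DF = 0.900818, PV = 93.009408
Price P = sum_t PV_t = 120.781092
Convexity numerator sum_t t*(t + 1/m) * CF_t / (1+y/m)^(m*t + 2):
  t = 0.5000: term = 1.574869
  t = 1.0000: term = 4.675514
  t = 1.5000: term = 9.253862
  t = 2.0000: term = 15.262844
  t = 2.5000: term = 22.656374
  t = 3.0000: term = 31.389335
  t = 3.5000: term = 41.417562
  t = 4.0000: term = 52.697825
  t = 4.5000: term = 65.187809
  t = 5.0000: term = 2504.880085
Convexity = (1/P) * sum = 2748.996079 / 120.781092 = 22.760153

Answer: Convexity = 22.7602


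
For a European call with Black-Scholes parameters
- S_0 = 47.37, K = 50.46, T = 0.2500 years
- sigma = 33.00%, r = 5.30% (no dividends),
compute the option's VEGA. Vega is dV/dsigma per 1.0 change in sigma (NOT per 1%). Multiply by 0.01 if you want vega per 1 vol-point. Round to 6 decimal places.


Answer: Vega = 9.222667

Derivation:
d1 = -0.2201777350; d2 = -0.3851777350
phi(d1) = 0.3893885266; exp(-qT) = 1.0000000000; exp(-rT) = 0.9868373948
Vega = S * exp(-qT) * phi(d1) * sqrt(T) = 47.3700 * 1.0000000000 * 0.3893885266 * 0.5000000000 = 9.222667


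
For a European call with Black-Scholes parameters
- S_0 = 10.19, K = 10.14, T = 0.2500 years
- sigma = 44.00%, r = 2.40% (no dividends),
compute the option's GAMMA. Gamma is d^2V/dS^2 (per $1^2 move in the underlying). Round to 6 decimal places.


Answer: Gamma = 0.175703

Derivation:
d1 = 0.1596311321; d2 = -0.0603688679
phi(d1) = 0.3938915811; exp(-qT) = 1.0000000000; exp(-rT) = 0.9940179641
Gamma = exp(-qT) * phi(d1) / (S * sigma * sqrt(T)) = 1.0000000000 * 0.3938915811 / (10.1900 * 0.4400 * 0.5000000000) = 0.175703


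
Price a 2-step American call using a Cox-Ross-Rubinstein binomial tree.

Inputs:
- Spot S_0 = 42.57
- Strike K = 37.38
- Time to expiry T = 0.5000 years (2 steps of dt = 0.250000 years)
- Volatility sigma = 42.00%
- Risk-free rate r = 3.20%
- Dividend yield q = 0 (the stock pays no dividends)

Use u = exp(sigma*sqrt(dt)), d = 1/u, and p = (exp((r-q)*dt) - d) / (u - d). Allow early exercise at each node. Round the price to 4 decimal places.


Answer: Price = V(0,0) = 8.4172

Derivation:
dt = T/N = 0.250000
u = exp(sigma*sqrt(dt)) = 1.233678; d = 1/u = 0.810584
p = (exp((r-q)*dt) - d) / (u - d) = 0.466676
Discount per step: exp(-r*dt) = 0.992032
Stock lattice S(k, i) with i counting down-moves:
  k=0: S(0,0) = 42.5700
  k=1: S(1,0) = 52.5177; S(1,1) = 34.5066
  k=2: S(2,0) = 64.7899; S(2,1) = 42.5700; S(2,2) = 27.9705
Terminal payoffs V(N, i) = max(S_T - K, 0):
  V(2,0) = 27.409903; V(2,1) = 5.190000; V(2,2) = 0.000000
Backward induction: V(k, i) = exp(-r*dt) * [p * V(k+1, i) + (1-p) * V(k+1, i+1)]; then take max(V_cont, immediate exercise) for American.
  V(1,0) = exp(-r*dt) * [p*27.409903 + (1-p)*5.190000] = 15.435522; exercise = 15.137675; V(1,0) = max -> 15.435522
  V(1,1) = exp(-r*dt) * [p*5.190000 + (1-p)*0.000000] = 2.402751; exercise = 0.000000; V(1,1) = max -> 2.402751
  V(0,0) = exp(-r*dt) * [p*15.435522 + (1-p)*2.402751] = 8.417228; exercise = 5.190000; V(0,0) = max -> 8.417228


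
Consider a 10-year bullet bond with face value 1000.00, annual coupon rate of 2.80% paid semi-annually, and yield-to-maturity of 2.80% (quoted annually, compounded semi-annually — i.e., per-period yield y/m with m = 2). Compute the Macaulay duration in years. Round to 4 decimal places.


Coupon per period c = face * coupon_rate / m = 14.000000
Periods per year m = 2; per-period yield y/m = 0.014000
Number of cashflows N = 20
Cashflows (t years, CF_t, discount factor 1/(1+y/m)^(m*t), PV):
  t = 0.5000: CF_t = 14.000000, DF = 0.986193, PV = 13.806706
  t = 1.0000: CF_t = 14.000000, DF = 0.972577, PV = 13.616081
  t = 1.5000: CF_t = 14.000000, DF = 0.959149, PV = 13.428088
  t = 2.0000: CF_t = 14.000000, DF = 0.945906, PV = 13.242690
  t = 2.5000: CF_t = 14.000000, DF = 0.932847, PV = 13.059852
  t = 3.0000: CF_t = 14.000000, DF = 0.919967, PV = 12.879539
  t = 3.5000: CF_t = 14.000000, DF = 0.907265, PV = 12.701715
  t = 4.0000: CF_t = 14.000000, DF = 0.894739, PV = 12.526346
  t = 4.5000: CF_t = 14.000000, DF = 0.882386, PV = 12.353398
  t = 5.0000: CF_t = 14.000000, DF = 0.870203, PV = 12.182838
  t = 5.5000: CF_t = 14.000000, DF = 0.858188, PV = 12.014634
  t = 6.0000: CF_t = 14.000000, DF = 0.846339, PV = 11.848751
  t = 6.5000: CF_t = 14.000000, DF = 0.834654, PV = 11.685159
  t = 7.0000: CF_t = 14.000000, DF = 0.823130, PV = 11.523825
  t = 7.5000: CF_t = 14.000000, DF = 0.811766, PV = 11.364719
  t = 8.0000: CF_t = 14.000000, DF = 0.800558, PV = 11.207810
  t = 8.5000: CF_t = 14.000000, DF = 0.789505, PV = 11.053067
  t = 9.0000: CF_t = 14.000000, DF = 0.778604, PV = 10.900461
  t = 9.5000: CF_t = 14.000000, DF = 0.767854, PV = 10.749961
  t = 10.0000: CF_t = 1014.000000, DF = 0.757253, PV = 767.854361
Price P = sum_t PV_t = 1000.000000
Macaulay numerator sum_t t * PV_t:
  t * PV_t at t = 0.5000: 6.903353
  t * PV_t at t = 1.0000: 13.616081
  t * PV_t at t = 1.5000: 20.142132
  t * PV_t at t = 2.0000: 26.485380
  t * PV_t at t = 2.5000: 32.649630
  t * PV_t at t = 3.0000: 38.638616
  t * PV_t at t = 3.5000: 44.456001
  t * PV_t at t = 4.0000: 50.105383
  t * PV_t at t = 4.5000: 55.590292
  t * PV_t at t = 5.0000: 60.914192
  t * PV_t at t = 5.5000: 66.080485
  t * PV_t at t = 6.0000: 71.092506
  t * PV_t at t = 6.5000: 75.953533
  t * PV_t at t = 7.0000: 80.666777
  t * PV_t at t = 7.5000: 85.235394
  t * PV_t at t = 8.0000: 89.662479
  t * PV_t at t = 8.5000: 93.951069
  t * PV_t at t = 9.0000: 98.104145
  t * PV_t at t = 9.5000: 102.124630
  t * PV_t at t = 10.0000: 7678.543608
Macaulay duration D = (sum_t t * PV_t) / P = 8790.915686 / 1000.000000 = 8.790916

Answer: Macaulay duration = 8.7909 years


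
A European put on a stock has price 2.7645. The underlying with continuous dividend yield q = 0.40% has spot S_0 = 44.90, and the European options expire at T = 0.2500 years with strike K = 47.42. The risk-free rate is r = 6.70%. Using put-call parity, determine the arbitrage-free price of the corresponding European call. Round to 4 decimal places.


Answer: Call price = 0.9873

Derivation:
Put-call parity: C - P = S_0 * exp(-qT) - K * exp(-rT).
S_0 * exp(-qT) = 44.9000 * 0.99900050 = 44.85512244
K * exp(-rT) = 47.4200 * 0.98338950 = 46.63233015
C = P + S*exp(-qT) - K*exp(-rT)
C = 2.7645 + 44.85512244 - 46.63233015 = 0.9873


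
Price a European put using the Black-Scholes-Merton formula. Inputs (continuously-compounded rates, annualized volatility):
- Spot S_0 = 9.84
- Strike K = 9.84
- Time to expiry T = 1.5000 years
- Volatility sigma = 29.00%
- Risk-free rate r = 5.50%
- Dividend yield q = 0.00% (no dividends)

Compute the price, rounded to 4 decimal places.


d1 = (ln(S/K) + (r - q + 0.5*sigma^2) * T) / (sigma * sqrt(T)) = 0.40986721
d2 = d1 - sigma * sqrt(T) = 0.05469119
exp(-rT) = 0.92081144; exp(-qT) = 1.00000000
P = K * exp(-rT) * N(-d2) - S_0 * exp(-qT) * N(-d1)
N(-d1) = 0.34095168; N(-d2) = 0.47819224
P = 9.8400 * 0.92081144 * 0.47819224 - 9.8400 * 1.00000000 * 0.34095168 = 0.9778

Answer: Price = 0.9778


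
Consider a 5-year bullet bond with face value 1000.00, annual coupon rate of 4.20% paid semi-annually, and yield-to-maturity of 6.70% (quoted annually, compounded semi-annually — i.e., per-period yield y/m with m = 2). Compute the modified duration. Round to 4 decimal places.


Answer: Modified duration = 4.3842

Derivation:
Coupon per period c = face * coupon_rate / m = 21.000000
Periods per year m = 2; per-period yield y/m = 0.033500
Number of cashflows N = 10
Cashflows (t years, CF_t, discount factor 1/(1+y/m)^(m*t), PV):
  t = 0.5000: CF_t = 21.000000, DF = 0.967586, PV = 20.319303
  t = 1.0000: CF_t = 21.000000, DF = 0.936222, PV = 19.660671
  t = 1.5000: CF_t = 21.000000, DF = 0.905876, PV = 19.023387
  t = 2.0000: CF_t = 21.000000, DF = 0.876512, PV = 18.406761
  t = 2.5000: CF_t = 21.000000, DF = 0.848101, PV = 17.810122
  t = 3.0000: CF_t = 21.000000, DF = 0.820611, PV = 17.232822
  t = 3.5000: CF_t = 21.000000, DF = 0.794011, PV = 16.674235
  t = 4.0000: CF_t = 21.000000, DF = 0.768274, PV = 16.133755
  t = 4.5000: CF_t = 21.000000, DF = 0.743371, PV = 15.610793
  t = 5.0000: CF_t = 1021.000000, DF = 0.719275, PV = 734.380155
Price P = sum_t PV_t = 895.252005
First compute Macaulay numerator sum_t t * PV_t:
  t * PV_t at t = 0.5000: 10.159652
  t * PV_t at t = 1.0000: 19.660671
  t * PV_t at t = 1.5000: 28.535081
  t * PV_t at t = 2.0000: 36.813522
  t * PV_t at t = 2.5000: 44.525305
  t * PV_t at t = 3.0000: 51.698467
  t * PV_t at t = 3.5000: 58.359824
  t * PV_t at t = 4.0000: 64.535018
  t * PV_t at t = 4.5000: 70.248569
  t * PV_t at t = 5.0000: 3671.900775
Macaulay duration D = 4056.436882 / 895.252005 = 4.531056
Modified duration = D / (1 + y/m) = 4.531056 / (1 + 0.033500) = 4.384186


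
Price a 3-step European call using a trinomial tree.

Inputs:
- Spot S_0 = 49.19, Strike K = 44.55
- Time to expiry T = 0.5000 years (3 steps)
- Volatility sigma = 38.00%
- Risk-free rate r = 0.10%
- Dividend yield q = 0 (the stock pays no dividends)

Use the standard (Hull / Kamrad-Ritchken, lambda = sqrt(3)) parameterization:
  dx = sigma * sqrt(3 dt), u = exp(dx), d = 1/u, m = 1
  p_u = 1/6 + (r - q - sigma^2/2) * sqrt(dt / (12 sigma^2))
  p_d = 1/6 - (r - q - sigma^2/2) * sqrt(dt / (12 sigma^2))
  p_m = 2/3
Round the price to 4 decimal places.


dt = T/N = 0.166667; dx = sigma*sqrt(3*dt) = 0.268701
u = exp(dx) = 1.308263; d = 1/u = 0.764372
p_u = 0.144585, p_m = 0.666667, p_d = 0.188748
Discount per step: exp(-r*dt) = 0.999833
Stock lattice S(k, j) with j the centered position index:
  k=0: S(0,+0) = 49.1900
  k=1: S(1,-1) = 37.5995; S(1,+0) = 49.1900; S(1,+1) = 64.3535
  k=2: S(2,-2) = 28.7400; S(2,-1) = 37.5995; S(2,+0) = 49.1900; S(2,+1) = 64.3535; S(2,+2) = 84.1913
  k=3: S(3,-3) = 21.9680; S(3,-2) = 28.7400; S(3,-1) = 37.5995; S(3,+0) = 49.1900; S(3,+1) = 64.3535; S(3,+2) = 84.1913; S(3,+3) = 110.1444
Terminal payoffs V(N, j) = max(S_T - K, 0):
  V(3,-3) = 0.000000; V(3,-2) = 0.000000; V(3,-1) = 0.000000; V(3,+0) = 4.640000; V(3,+1) = 19.803475; V(3,+2) = 39.641293; V(3,+3) = 65.594383
Backward induction: V(k, j) = exp(-r*dt) * [p_u * V(k+1, j+1) + p_m * V(k+1, j) + p_d * V(k+1, j-1)]
  V(2,-2) = exp(-r*dt) * [p_u*0.000000 + p_m*0.000000 + p_d*0.000000] = 0.000000
  V(2,-1) = exp(-r*dt) * [p_u*4.640000 + p_m*0.000000 + p_d*0.000000] = 0.670763
  V(2,+0) = exp(-r*dt) * [p_u*19.803475 + p_m*4.640000 + p_d*0.000000] = 5.955628
  V(2,+1) = exp(-r*dt) * [p_u*39.641293 + p_m*19.803475 + p_d*4.640000] = 19.806347
  V(2,+2) = exp(-r*dt) * [p_u*65.594383 + p_m*39.641293 + p_d*19.803475] = 39.642762
  V(1,-1) = exp(-r*dt) * [p_u*5.955628 + p_m*0.670763 + p_d*0.000000] = 1.308052
  V(1,+0) = exp(-r*dt) * [p_u*19.806347 + p_m*5.955628 + p_d*0.670763] = 6.959566
  V(1,+1) = exp(-r*dt) * [p_u*39.642762 + p_m*19.806347 + p_d*5.955628] = 20.056754
  V(0,+0) = exp(-r*dt) * [p_u*20.056754 + p_m*6.959566 + p_d*1.308052] = 7.785213

Answer: Price = V(0,0) = 7.7852


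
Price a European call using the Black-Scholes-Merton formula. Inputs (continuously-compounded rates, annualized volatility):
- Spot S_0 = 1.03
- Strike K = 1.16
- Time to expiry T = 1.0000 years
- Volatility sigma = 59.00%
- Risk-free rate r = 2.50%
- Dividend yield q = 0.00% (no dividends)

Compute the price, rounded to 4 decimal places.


d1 = (ln(S/K) + (r - q + 0.5*sigma^2) * T) / (sigma * sqrt(T)) = 0.13591322
d2 = d1 - sigma * sqrt(T) = -0.45408678
exp(-rT) = 0.97530991; exp(-qT) = 1.00000000
C = S_0 * exp(-qT) * N(d1) - K * exp(-rT) * N(d2)
N(d1) = 0.55405506; N(d2) = 0.32488318
C = 1.0300 * 1.00000000 * 0.55405506 - 1.1600 * 0.97530991 * 0.32488318 = 0.2031

Answer: Price = 0.2031


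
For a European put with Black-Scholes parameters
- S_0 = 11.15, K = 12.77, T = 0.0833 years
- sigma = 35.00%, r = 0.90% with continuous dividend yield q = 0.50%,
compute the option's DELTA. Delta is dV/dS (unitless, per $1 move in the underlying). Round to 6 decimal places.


Answer: Delta = -0.900950

Derivation:
d1 = -1.2891396800; d2 = -1.3901557678
phi(d1) = 0.1737949556; exp(-qT) = 0.9995835867; exp(-rT) = 0.9992505810
N(-d1) = 0.9013252346
Delta = -exp(-qT) * N(-d1) = -0.9995835867 * 0.9013252346 = -0.900950


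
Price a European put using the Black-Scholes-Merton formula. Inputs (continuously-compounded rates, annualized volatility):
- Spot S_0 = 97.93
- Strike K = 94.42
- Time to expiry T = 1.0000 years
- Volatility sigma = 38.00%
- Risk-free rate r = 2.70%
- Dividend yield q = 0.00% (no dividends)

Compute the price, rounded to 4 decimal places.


Answer: Price = 11.4873

Derivation:
d1 = (ln(S/K) + (r - q + 0.5*sigma^2) * T) / (sigma * sqrt(T)) = 0.35710532
d2 = d1 - sigma * sqrt(T) = -0.02289468
exp(-rT) = 0.97336124; exp(-qT) = 1.00000000
P = K * exp(-rT) * N(-d2) - S_0 * exp(-qT) * N(-d1)
N(-d1) = 0.36050648; N(-d2) = 0.50913286
P = 94.4200 * 0.97336124 * 0.50913286 - 97.9300 * 1.00000000 * 0.36050648 = 11.4873


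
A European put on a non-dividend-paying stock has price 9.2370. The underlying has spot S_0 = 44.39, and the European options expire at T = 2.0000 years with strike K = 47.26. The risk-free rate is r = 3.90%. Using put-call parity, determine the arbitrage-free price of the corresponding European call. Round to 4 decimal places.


Put-call parity: C - P = S_0 * exp(-qT) - K * exp(-rT).
S_0 * exp(-qT) = 44.3900 * 1.00000000 = 44.39000000
K * exp(-rT) = 47.2600 * 0.92496443 = 43.71381880
C = P + S*exp(-qT) - K*exp(-rT)
C = 9.2370 + 44.39000000 - 43.71381880 = 9.9132

Answer: Call price = 9.9132


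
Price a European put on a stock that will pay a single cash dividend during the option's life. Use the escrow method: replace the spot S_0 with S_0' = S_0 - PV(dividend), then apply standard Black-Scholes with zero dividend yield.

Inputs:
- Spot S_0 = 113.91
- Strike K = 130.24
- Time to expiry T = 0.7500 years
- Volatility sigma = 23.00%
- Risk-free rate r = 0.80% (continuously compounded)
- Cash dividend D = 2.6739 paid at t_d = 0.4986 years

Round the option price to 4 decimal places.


Answer: Price = 21.2803

Derivation:
PV(D) = D * exp(-r * t_d) = 2.6739 * 0.99601914 = 2.66325559
S_0' = S_0 - PV(D) = 113.9100 - 2.66325559 = 111.24674441
d1 = (ln(S_0'/K) + (r + sigma^2/2)*T) / (sigma*sqrt(T)) = -0.66164715
d2 = d1 - sigma*sqrt(T) = -0.86083299
exp(-rT) = 0.99401796
N(-d1) = 0.74590131; N(-d2) = 0.80533498
P = K * exp(-rT) * N(-d2) - S_0' * N(-d1) = 130.2400 * 0.99401796 * 0.80533498 - 111.24674441 * 0.74590131 = 21.2803


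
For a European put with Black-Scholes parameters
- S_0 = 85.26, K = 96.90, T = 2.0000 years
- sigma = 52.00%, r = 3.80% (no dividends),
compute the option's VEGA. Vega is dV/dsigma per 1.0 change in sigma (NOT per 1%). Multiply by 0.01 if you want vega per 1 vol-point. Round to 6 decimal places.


d1 = 0.2970200572; d2 = -0.4383709953
phi(d1) = 0.3817272272; exp(-qT) = 1.0000000000; exp(-rT) = 0.9268162066
Vega = S * exp(-qT) * phi(d1) * sqrt(T) = 85.2600 * 1.0000000000 * 0.3817272272 * 1.4142135624 = 46.027084

Answer: Vega = 46.027084


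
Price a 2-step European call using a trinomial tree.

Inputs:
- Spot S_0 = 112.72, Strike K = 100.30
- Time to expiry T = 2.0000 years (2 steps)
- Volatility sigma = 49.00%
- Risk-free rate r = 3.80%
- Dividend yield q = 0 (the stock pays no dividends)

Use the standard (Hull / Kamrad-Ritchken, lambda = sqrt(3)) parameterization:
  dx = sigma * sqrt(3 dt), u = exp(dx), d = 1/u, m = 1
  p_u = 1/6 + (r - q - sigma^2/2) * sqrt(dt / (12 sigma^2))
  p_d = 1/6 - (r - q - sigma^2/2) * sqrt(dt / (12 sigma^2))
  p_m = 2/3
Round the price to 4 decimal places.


dt = T/N = 1.000000; dx = sigma*sqrt(3*dt) = 0.848705
u = exp(dx) = 2.336619; d = 1/u = 0.427969
p_u = 0.118328, p_m = 0.666667, p_d = 0.215005
Discount per step: exp(-r*dt) = 0.962713
Stock lattice S(k, j) with j the centered position index:
  k=0: S(0,+0) = 112.7200
  k=1: S(1,-1) = 48.2406; S(1,+0) = 112.7200; S(1,+1) = 263.3837
  k=2: S(2,-2) = 20.6455; S(2,-1) = 48.2406; S(2,+0) = 112.7200; S(2,+1) = 263.3837; S(2,+2) = 615.4272
Terminal payoffs V(N, j) = max(S_T - K, 0):
  V(2,-2) = 0.000000; V(2,-1) = 0.000000; V(2,+0) = 12.420000; V(2,+1) = 163.083663; V(2,+2) = 515.127199
Backward induction: V(k, j) = exp(-r*dt) * [p_u * V(k+1, j+1) + p_m * V(k+1, j) + p_d * V(k+1, j-1)]
  V(1,-1) = exp(-r*dt) * [p_u*12.420000 + p_m*0.000000 + p_d*0.000000] = 1.414839
  V(1,+0) = exp(-r*dt) * [p_u*163.083663 + p_m*12.420000 + p_d*0.000000] = 26.549134
  V(1,+1) = exp(-r*dt) * [p_u*515.127199 + p_m*163.083663 + p_d*12.420000] = 165.920625
  V(0,+0) = exp(-r*dt) * [p_u*165.920625 + p_m*26.549134 + p_d*1.414839] = 36.233364

Answer: Price = V(0,0) = 36.2334


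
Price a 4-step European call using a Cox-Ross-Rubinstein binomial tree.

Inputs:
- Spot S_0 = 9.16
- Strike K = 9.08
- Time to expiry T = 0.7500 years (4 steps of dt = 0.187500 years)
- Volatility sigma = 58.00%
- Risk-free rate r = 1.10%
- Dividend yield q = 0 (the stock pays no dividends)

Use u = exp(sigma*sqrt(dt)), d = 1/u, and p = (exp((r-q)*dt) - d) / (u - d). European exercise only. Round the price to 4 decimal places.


Answer: Price = V(0,0) = 1.7855

Derivation:
dt = T/N = 0.187500
u = exp(sigma*sqrt(dt)) = 1.285500; d = 1/u = 0.777908
p = (exp((r-q)*dt) - d) / (u - d) = 0.441609
Discount per step: exp(-r*dt) = 0.997940
Stock lattice S(k, i) with i counting down-moves:
  k=0: S(0,0) = 9.1600
  k=1: S(1,0) = 11.7752; S(1,1) = 7.1256
  k=2: S(2,0) = 15.1370; S(2,1) = 9.1600; S(2,2) = 5.5431
  k=3: S(3,0) = 19.4586; S(3,1) = 11.7752; S(3,2) = 7.1256; S(3,3) = 4.3120
  k=4: S(4,0) = 25.0140; S(4,1) = 15.1370; S(4,2) = 9.1600; S(4,3) = 5.5431; S(4,4) = 3.3543
Terminal payoffs V(N, i) = max(S_T - K, 0):
  V(4,0) = 15.933999; V(4,1) = 6.056982; V(4,2) = 0.080000; V(4,3) = 0.000000; V(4,4) = 0.000000
Backward induction: V(k, i) = exp(-r*dt) * [p * V(k+1, i) + (1-p) * V(k+1, i+1)].
  V(3,0) = exp(-r*dt) * [p*15.933999 + (1-p)*6.056982] = 10.397292
  V(3,1) = exp(-r*dt) * [p*6.056982 + (1-p)*0.080000] = 2.713884
  V(3,2) = exp(-r*dt) * [p*0.080000 + (1-p)*0.000000] = 0.035256
  V(3,3) = exp(-r*dt) * [p*0.000000 + (1-p)*0.000000] = 0.000000
  V(2,0) = exp(-r*dt) * [p*10.397292 + (1-p)*2.713884] = 6.094360
  V(2,1) = exp(-r*dt) * [p*2.713884 + (1-p)*0.035256] = 1.215651
  V(2,2) = exp(-r*dt) * [p*0.035256 + (1-p)*0.000000] = 0.015537
  V(1,0) = exp(-r*dt) * [p*6.094360 + (1-p)*1.215651] = 3.363187
  V(1,1) = exp(-r*dt) * [p*1.215651 + (1-p)*0.015537] = 0.544394
  V(0,0) = exp(-r*dt) * [p*3.363187 + (1-p)*0.544394] = 1.785511


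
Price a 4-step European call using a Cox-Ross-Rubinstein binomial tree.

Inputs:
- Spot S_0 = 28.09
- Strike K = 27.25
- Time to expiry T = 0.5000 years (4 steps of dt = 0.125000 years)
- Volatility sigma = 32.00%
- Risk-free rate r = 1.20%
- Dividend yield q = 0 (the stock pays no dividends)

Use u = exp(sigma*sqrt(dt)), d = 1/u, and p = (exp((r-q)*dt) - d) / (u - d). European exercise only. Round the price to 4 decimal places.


dt = T/N = 0.125000
u = exp(sigma*sqrt(dt)) = 1.119785; d = 1/u = 0.893028
p = (exp((r-q)*dt) - d) / (u - d) = 0.478366
Discount per step: exp(-r*dt) = 0.998501
Stock lattice S(k, i) with i counting down-moves:
  k=0: S(0,0) = 28.0900
  k=1: S(1,0) = 31.4548; S(1,1) = 25.0852
  k=2: S(2,0) = 35.2226; S(2,1) = 28.0900; S(2,2) = 22.4018
  k=3: S(3,0) = 39.4417; S(3,1) = 31.4548; S(3,2) = 25.0852; S(3,3) = 20.0054
  k=4: S(4,0) = 44.1663; S(4,1) = 35.2226; S(4,2) = 28.0900; S(4,3) = 22.4018; S(4,4) = 17.8654
Terminal payoffs V(N, i) = max(S_T - K, 0):
  V(4,0) = 16.916297; V(4,1) = 7.972596; V(4,2) = 0.840000; V(4,3) = 0.000000; V(4,4) = 0.000000
Backward induction: V(k, i) = exp(-r*dt) * [p * V(k+1, i) + (1-p) * V(k+1, i+1)].
  V(3,0) = exp(-r*dt) * [p*16.916297 + (1-p)*7.972596] = 12.232594
  V(3,1) = exp(-r*dt) * [p*7.972596 + (1-p)*0.840000] = 4.245617
  V(3,2) = exp(-r*dt) * [p*0.840000 + (1-p)*0.000000] = 0.401225
  V(3,3) = exp(-r*dt) * [p*0.000000 + (1-p)*0.000000] = 0.000000
  V(2,0) = exp(-r*dt) * [p*12.232594 + (1-p)*4.245617] = 8.054224
  V(2,1) = exp(-r*dt) * [p*4.245617 + (1-p)*0.401225] = 2.236893
  V(2,2) = exp(-r*dt) * [p*0.401225 + (1-p)*0.000000] = 0.191645
  V(1,0) = exp(-r*dt) * [p*8.054224 + (1-p)*2.236893] = 5.012181
  V(1,1) = exp(-r*dt) * [p*2.236893 + (1-p)*0.191645] = 1.168268
  V(0,0) = exp(-r*dt) * [p*5.012181 + (1-p)*1.168268] = 3.002557

Answer: Price = V(0,0) = 3.0026


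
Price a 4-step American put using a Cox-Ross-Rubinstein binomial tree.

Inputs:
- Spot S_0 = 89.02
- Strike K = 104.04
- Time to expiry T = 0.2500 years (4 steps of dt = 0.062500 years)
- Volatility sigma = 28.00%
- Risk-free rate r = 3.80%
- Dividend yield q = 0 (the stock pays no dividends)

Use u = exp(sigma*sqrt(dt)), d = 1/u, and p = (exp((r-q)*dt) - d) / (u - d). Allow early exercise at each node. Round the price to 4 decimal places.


dt = T/N = 0.062500
u = exp(sigma*sqrt(dt)) = 1.072508; d = 1/u = 0.932394
p = (exp((r-q)*dt) - d) / (u - d) = 0.499478
Discount per step: exp(-r*dt) = 0.997628
Stock lattice S(k, i) with i counting down-moves:
  k=0: S(0,0) = 89.0200
  k=1: S(1,0) = 95.4747; S(1,1) = 83.0017
  k=2: S(2,0) = 102.3974; S(2,1) = 89.0200; S(2,2) = 77.3903
  k=3: S(3,0) = 109.8220; S(3,1) = 95.4747; S(3,2) = 83.0017; S(3,3) = 72.1582
  k=4: S(4,0) = 117.7850; S(4,1) = 102.3974; S(4,2) = 89.0200; S(4,3) = 77.3903; S(4,4) = 67.2799
Terminal payoffs V(N, i) = max(K - S_T, 0):
  V(4,0) = 0.000000; V(4,1) = 1.642626; V(4,2) = 15.020000; V(4,3) = 26.649730; V(4,4) = 36.760131
Backward induction: V(k, i) = exp(-r*dt) * [p * V(k+1, i) + (1-p) * V(k+1, i+1)]; then take max(V_cont, immediate exercise) for American.
  V(3,0) = exp(-r*dt) * [p*0.000000 + (1-p)*1.642626] = 0.820221; exercise = 0.000000; V(3,0) = max -> 0.820221
  V(3,1) = exp(-r*dt) * [p*1.642626 + (1-p)*15.020000] = 8.318520; exercise = 8.565322; V(3,1) = max -> 8.565322
  V(3,2) = exp(-r*dt) * [p*15.020000 + (1-p)*26.649730] = 20.791500; exercise = 21.038302; V(3,2) = max -> 21.038302
  V(3,3) = exp(-r*dt) * [p*26.649730 + (1-p)*36.760131] = 31.634989; exercise = 31.881790; V(3,3) = max -> 31.881790
  V(2,0) = exp(-r*dt) * [p*0.820221 + (1-p)*8.565322] = 4.685675; exercise = 1.642626; V(2,0) = max -> 4.685675
  V(2,1) = exp(-r*dt) * [p*8.565322 + (1-p)*21.038302] = 14.773198; exercise = 15.020000; V(2,1) = max -> 15.020000
  V(2,2) = exp(-r*dt) * [p*21.038302 + (1-p)*31.881790] = 26.402928; exercise = 26.649730; V(2,2) = max -> 26.649730
  V(1,0) = exp(-r*dt) * [p*4.685675 + (1-p)*15.020000] = 9.834849; exercise = 8.565322; V(1,0) = max -> 9.834849
  V(1,1) = exp(-r*dt) * [p*15.020000 + (1-p)*26.649730] = 20.791500; exercise = 21.038302; V(1,1) = max -> 21.038302
  V(0,0) = exp(-r*dt) * [p*9.834849 + (1-p)*21.038302] = 15.405795; exercise = 15.020000; V(0,0) = max -> 15.405795

Answer: Price = V(0,0) = 15.4058


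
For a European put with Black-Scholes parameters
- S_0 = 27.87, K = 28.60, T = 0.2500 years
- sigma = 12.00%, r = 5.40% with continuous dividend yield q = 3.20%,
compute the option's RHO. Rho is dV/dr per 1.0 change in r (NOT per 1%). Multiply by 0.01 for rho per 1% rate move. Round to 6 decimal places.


d1 = -0.3092646055; d2 = -0.3692646055
phi(d1) = 0.3803129429; exp(-qT) = 0.9920319148; exp(-rT) = 0.9865907163
N(-d2) = 0.6440347476
Rho = -K*T*exp(-rT)*N(-d2) = -28.6000 * 0.2500 * 0.9865907163 * 0.6440347476 = -4.543101

Answer: Rho = -4.543101


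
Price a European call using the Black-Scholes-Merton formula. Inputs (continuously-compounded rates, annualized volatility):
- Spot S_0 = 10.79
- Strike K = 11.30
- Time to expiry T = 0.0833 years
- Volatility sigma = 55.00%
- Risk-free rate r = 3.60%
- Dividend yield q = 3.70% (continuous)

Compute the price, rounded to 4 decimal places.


d1 = (ln(S/K) + (r - q + 0.5*sigma^2) * T) / (sigma * sqrt(T)) = -0.21209029
d2 = d1 - sigma * sqrt(T) = -0.37082986
exp(-rT) = 0.99700569; exp(-qT) = 0.99692264
C = S_0 * exp(-qT) * N(d1) - K * exp(-rT) * N(d2)
N(d1) = 0.41601830; N(d2) = 0.35538213
C = 10.7900 * 0.99692264 * 0.41601830 - 11.3000 * 0.99700569 * 0.35538213 = 0.4712

Answer: Price = 0.4712


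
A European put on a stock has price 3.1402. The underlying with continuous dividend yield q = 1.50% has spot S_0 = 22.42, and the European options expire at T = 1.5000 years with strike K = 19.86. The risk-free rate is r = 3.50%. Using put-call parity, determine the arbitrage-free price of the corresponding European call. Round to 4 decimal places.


Answer: Call price = 6.2171

Derivation:
Put-call parity: C - P = S_0 * exp(-qT) - K * exp(-rT).
S_0 * exp(-qT) = 22.4200 * 0.97775124 = 21.92118274
K * exp(-rT) = 19.8600 * 0.94885432 = 18.84424682
C = P + S*exp(-qT) - K*exp(-rT)
C = 3.1402 + 21.92118274 - 18.84424682 = 6.2171


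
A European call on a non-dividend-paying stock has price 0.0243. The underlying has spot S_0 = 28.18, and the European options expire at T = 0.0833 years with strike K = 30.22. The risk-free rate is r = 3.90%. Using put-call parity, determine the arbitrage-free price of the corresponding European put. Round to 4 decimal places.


Answer: Put price = 1.9663

Derivation:
Put-call parity: C - P = S_0 * exp(-qT) - K * exp(-rT).
S_0 * exp(-qT) = 28.1800 * 1.00000000 = 28.18000000
K * exp(-rT) = 30.2200 * 0.99675657 = 30.12198359
P = C - S*exp(-qT) + K*exp(-rT)
P = 0.0243 - 28.18000000 + 30.12198359 = 1.9663


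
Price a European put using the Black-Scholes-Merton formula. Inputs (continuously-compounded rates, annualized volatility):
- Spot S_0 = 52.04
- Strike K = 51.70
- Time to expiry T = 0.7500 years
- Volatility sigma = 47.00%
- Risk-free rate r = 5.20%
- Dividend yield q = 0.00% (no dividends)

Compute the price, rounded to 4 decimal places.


Answer: Price = 7.0974

Derivation:
d1 = (ln(S/K) + (r - q + 0.5*sigma^2) * T) / (sigma * sqrt(T)) = 0.31543562
d2 = d1 - sigma * sqrt(T) = -0.09159632
exp(-rT) = 0.96175071; exp(-qT) = 1.00000000
P = K * exp(-rT) * N(-d2) - S_0 * exp(-qT) * N(-d1)
N(-d1) = 0.37621546; N(-d2) = 0.53649061
P = 51.7000 * 0.96175071 * 0.53649061 - 52.0400 * 1.00000000 * 0.37621546 = 7.0974


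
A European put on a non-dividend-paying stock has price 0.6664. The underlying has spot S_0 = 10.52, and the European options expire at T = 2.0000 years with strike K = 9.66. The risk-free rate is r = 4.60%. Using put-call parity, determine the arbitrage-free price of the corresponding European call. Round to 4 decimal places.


Put-call parity: C - P = S_0 * exp(-qT) - K * exp(-rT).
S_0 * exp(-qT) = 10.5200 * 1.00000000 = 10.52000000
K * exp(-rT) = 9.6600 * 0.91210515 = 8.81093574
C = P + S*exp(-qT) - K*exp(-rT)
C = 0.6664 + 10.52000000 - 8.81093574 = 2.3755

Answer: Call price = 2.3755


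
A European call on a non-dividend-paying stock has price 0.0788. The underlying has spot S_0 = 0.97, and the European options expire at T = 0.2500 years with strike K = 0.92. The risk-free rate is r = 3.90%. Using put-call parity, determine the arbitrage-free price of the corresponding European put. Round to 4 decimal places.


Put-call parity: C - P = S_0 * exp(-qT) - K * exp(-rT).
S_0 * exp(-qT) = 0.9700 * 1.00000000 = 0.97000000
K * exp(-rT) = 0.9200 * 0.99029738 = 0.91107359
P = C - S*exp(-qT) + K*exp(-rT)
P = 0.0788 - 0.97000000 + 0.91107359 = 0.0199

Answer: Put price = 0.0199


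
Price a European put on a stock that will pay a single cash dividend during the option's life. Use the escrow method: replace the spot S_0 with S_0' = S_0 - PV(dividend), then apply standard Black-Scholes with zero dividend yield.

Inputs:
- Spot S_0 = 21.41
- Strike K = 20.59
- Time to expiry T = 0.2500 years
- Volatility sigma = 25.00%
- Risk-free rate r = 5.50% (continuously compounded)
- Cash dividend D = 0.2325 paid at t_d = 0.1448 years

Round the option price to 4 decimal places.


PV(D) = D * exp(-r * t_d) = 0.2325 * 0.99206763 = 0.23065572
S_0' = S_0 - PV(D) = 21.4100 - 0.23065572 = 21.17934428
d1 = (ln(S_0'/K) + (r + sigma^2/2)*T) / (sigma*sqrt(T)) = 0.39826687
d2 = d1 - sigma*sqrt(T) = 0.27326687
exp(-rT) = 0.98634410
N(-d1) = 0.34521674; N(-d2) = 0.39232404
P = K * exp(-rT) * N(-d2) - S_0' * N(-d1) = 20.5900 * 0.98634410 * 0.39232404 - 21.17934428 * 0.34521674 = 0.6562

Answer: Price = 0.6562


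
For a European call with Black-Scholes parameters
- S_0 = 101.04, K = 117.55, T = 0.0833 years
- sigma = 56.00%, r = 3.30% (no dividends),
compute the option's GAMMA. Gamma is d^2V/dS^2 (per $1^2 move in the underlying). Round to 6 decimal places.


Answer: Gamma = 0.017187

Derivation:
d1 = -0.8385852186; d2 = -1.0002109591
phi(d1) = 0.2806768932; exp(-qT) = 1.0000000000; exp(-rT) = 0.9972548748
Gamma = exp(-qT) * phi(d1) / (S * sigma * sqrt(T)) = 1.0000000000 * 0.2806768932 / (101.0400 * 0.5600 * 0.2886173938) = 0.017187


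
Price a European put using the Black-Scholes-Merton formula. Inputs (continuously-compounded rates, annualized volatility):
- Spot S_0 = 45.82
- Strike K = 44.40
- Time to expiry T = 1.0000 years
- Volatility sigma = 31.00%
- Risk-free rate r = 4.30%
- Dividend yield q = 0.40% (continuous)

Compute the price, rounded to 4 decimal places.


d1 = (ln(S/K) + (r - q + 0.5*sigma^2) * T) / (sigma * sqrt(T)) = 0.38235873
d2 = d1 - sigma * sqrt(T) = 0.07235873
exp(-rT) = 0.95791139; exp(-qT) = 0.99600799
P = K * exp(-rT) * N(-d2) - S_0 * exp(-qT) * N(-d1)
N(-d1) = 0.35109765; N(-d2) = 0.47115821
P = 44.4000 * 0.95791139 * 0.47115821 - 45.8200 * 0.99600799 * 0.35109765 = 4.0159

Answer: Price = 4.0159


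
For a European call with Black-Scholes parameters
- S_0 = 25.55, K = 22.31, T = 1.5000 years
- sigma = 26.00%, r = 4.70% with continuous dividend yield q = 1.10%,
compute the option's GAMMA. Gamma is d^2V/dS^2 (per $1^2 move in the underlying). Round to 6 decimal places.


d1 = 0.7546385117; d2 = 0.4362048451
phi(d1) = 0.3000884019; exp(-qT) = 0.9836353794; exp(-rT) = 0.9319277395
Gamma = exp(-qT) * phi(d1) / (S * sigma * sqrt(T)) = 0.9836353794 * 0.3000884019 / (25.5500 * 0.2600 * 1.2247448714) = 0.036281

Answer: Gamma = 0.036281


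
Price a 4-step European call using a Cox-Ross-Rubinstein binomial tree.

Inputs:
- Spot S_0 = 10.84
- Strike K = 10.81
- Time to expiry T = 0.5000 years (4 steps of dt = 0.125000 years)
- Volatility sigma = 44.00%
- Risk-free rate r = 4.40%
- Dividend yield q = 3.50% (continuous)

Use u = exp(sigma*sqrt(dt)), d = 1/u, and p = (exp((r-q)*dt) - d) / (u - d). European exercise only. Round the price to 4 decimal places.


Answer: Price = V(0,0) = 1.2776

Derivation:
dt = T/N = 0.125000
u = exp(sigma*sqrt(dt)) = 1.168316; d = 1/u = 0.855933
p = (exp((r-q)*dt) - d) / (u - d) = 0.464791
Discount per step: exp(-r*dt) = 0.994515
Stock lattice S(k, i) with i counting down-moves:
  k=0: S(0,0) = 10.8400
  k=1: S(1,0) = 12.6645; S(1,1) = 9.2783
  k=2: S(2,0) = 14.7962; S(2,1) = 10.8400; S(2,2) = 7.9416
  k=3: S(3,0) = 17.2866; S(3,1) = 12.6645; S(3,2) = 9.2783; S(3,3) = 6.7975
  k=4: S(4,0) = 20.1963; S(4,1) = 14.7962; S(4,2) = 10.8400; S(4,3) = 7.9416; S(4,4) = 5.8182
Terminal payoffs V(N, i) = max(S_T - K, 0):
  V(4,0) = 9.386250; V(4,1) = 3.986194; V(4,2) = 0.030000; V(4,3) = 0.000000; V(4,4) = 0.000000
Backward induction: V(k, i) = exp(-r*dt) * [p * V(k+1, i) + (1-p) * V(k+1, i+1)].
  V(3,0) = exp(-r*dt) * [p*9.386250 + (1-p)*3.986194] = 6.460460
  V(3,1) = exp(-r*dt) * [p*3.986194 + (1-p)*0.030000] = 1.858552
  V(3,2) = exp(-r*dt) * [p*0.030000 + (1-p)*0.000000] = 0.013867
  V(3,3) = exp(-r*dt) * [p*0.000000 + (1-p)*0.000000] = 0.000000
  V(2,0) = exp(-r*dt) * [p*6.460460 + (1-p)*1.858552] = 3.975550
  V(2,1) = exp(-r*dt) * [p*1.858552 + (1-p)*0.013867] = 0.866481
  V(2,2) = exp(-r*dt) * [p*0.013867 + (1-p)*0.000000] = 0.006410
  V(1,0) = exp(-r*dt) * [p*3.975550 + (1-p)*0.866481] = 2.298869
  V(1,1) = exp(-r*dt) * [p*0.866481 + (1-p)*0.006410] = 0.403935
  V(0,0) = exp(-r*dt) * [p*2.298869 + (1-p)*0.403935] = 1.277637


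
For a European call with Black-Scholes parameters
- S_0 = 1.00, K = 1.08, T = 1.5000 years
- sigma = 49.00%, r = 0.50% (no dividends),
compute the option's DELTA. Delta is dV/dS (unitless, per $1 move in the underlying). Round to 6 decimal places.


Answer: Delta = 0.573118

Derivation:
d1 = 0.1843182025; d2 = -0.4158067845
phi(d1) = 0.3922228393; exp(-qT) = 1.0000000000; exp(-rT) = 0.9925280548
N(d1) = 0.5731180825
Delta = exp(-qT) * N(d1) = 1.0000000000 * 0.5731180825 = 0.573118


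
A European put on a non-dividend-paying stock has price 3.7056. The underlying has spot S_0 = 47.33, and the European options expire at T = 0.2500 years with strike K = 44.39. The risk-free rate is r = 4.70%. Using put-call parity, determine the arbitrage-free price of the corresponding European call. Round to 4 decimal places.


Put-call parity: C - P = S_0 * exp(-qT) - K * exp(-rT).
S_0 * exp(-qT) = 47.3300 * 1.00000000 = 47.33000000
K * exp(-rT) = 44.3900 * 0.98831876 = 43.87146983
C = P + S*exp(-qT) - K*exp(-rT)
C = 3.7056 + 47.33000000 - 43.87146983 = 7.1641

Answer: Call price = 7.1641


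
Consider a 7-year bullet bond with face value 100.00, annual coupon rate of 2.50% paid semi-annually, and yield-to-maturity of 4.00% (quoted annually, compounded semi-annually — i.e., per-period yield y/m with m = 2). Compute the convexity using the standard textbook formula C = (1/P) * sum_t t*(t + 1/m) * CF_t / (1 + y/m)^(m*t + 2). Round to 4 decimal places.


Answer: Convexity = 45.0581

Derivation:
Coupon per period c = face * coupon_rate / m = 1.250000
Periods per year m = 2; per-period yield y/m = 0.020000
Number of cashflows N = 14
Cashflows (t years, CF_t, discount factor 1/(1+y/m)^(m*t), PV):
  t = 0.5000: CF_t = 1.250000, DF = 0.980392, PV = 1.225490
  t = 1.0000: CF_t = 1.250000, DF = 0.961169, PV = 1.201461
  t = 1.5000: CF_t = 1.250000, DF = 0.942322, PV = 1.177903
  t = 2.0000: CF_t = 1.250000, DF = 0.923845, PV = 1.154807
  t = 2.5000: CF_t = 1.250000, DF = 0.905731, PV = 1.132164
  t = 3.0000: CF_t = 1.250000, DF = 0.887971, PV = 1.109964
  t = 3.5000: CF_t = 1.250000, DF = 0.870560, PV = 1.088200
  t = 4.0000: CF_t = 1.250000, DF = 0.853490, PV = 1.066863
  t = 4.5000: CF_t = 1.250000, DF = 0.836755, PV = 1.045944
  t = 5.0000: CF_t = 1.250000, DF = 0.820348, PV = 1.025435
  t = 5.5000: CF_t = 1.250000, DF = 0.804263, PV = 1.005329
  t = 6.0000: CF_t = 1.250000, DF = 0.788493, PV = 0.985616
  t = 6.5000: CF_t = 1.250000, DF = 0.773033, PV = 0.966291
  t = 7.0000: CF_t = 101.250000, DF = 0.757875, PV = 76.734846
Price P = sum_t PV_t = 90.920313
Convexity numerator sum_t t*(t + 1/m) * CF_t / (1+y/m)^(m*t + 2):
  t = 0.5000: term = 0.588951
  t = 1.0000: term = 1.732210
  t = 1.5000: term = 3.396491
  t = 2.0000: term = 5.549821
  t = 2.5000: term = 8.161502
  t = 3.0000: term = 11.202061
  t = 3.5000: term = 14.643217
  t = 4.0000: term = 18.457837
  t = 4.5000: term = 22.619898
  t = 5.0000: term = 27.104453
  t = 5.5000: term = 31.887592
  t = 6.0000: term = 36.946407
  t = 6.5000: term = 42.258963
  t = 7.0000: term = 3872.144779
Convexity = (1/P) * sum = 4096.694181 / 90.920313 = 45.058074


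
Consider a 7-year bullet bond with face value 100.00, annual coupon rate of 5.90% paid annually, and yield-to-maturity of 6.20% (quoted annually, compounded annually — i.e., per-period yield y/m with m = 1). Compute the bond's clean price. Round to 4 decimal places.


Coupon per period c = face * coupon_rate / m = 5.900000
Periods per year m = 1; per-period yield y/m = 0.062000
Number of cashflows N = 7
Cashflows (t years, CF_t, discount factor 1/(1+y/m)^(m*t), PV):
  t = 1.0000: CF_t = 5.900000, DF = 0.941620, PV = 5.555556
  t = 2.0000: CF_t = 5.900000, DF = 0.886647, PV = 5.231220
  t = 3.0000: CF_t = 5.900000, DF = 0.834885, PV = 4.925819
  t = 4.0000: CF_t = 5.900000, DF = 0.786144, PV = 4.638248
  t = 5.0000: CF_t = 5.900000, DF = 0.740248, PV = 4.367465
  t = 6.0000: CF_t = 5.900000, DF = 0.697032, PV = 4.112491
  t = 7.0000: CF_t = 105.900000, DF = 0.656339, PV = 69.506328
Price P = sum_t PV_t = 98.337125

Answer: Price = 98.3371


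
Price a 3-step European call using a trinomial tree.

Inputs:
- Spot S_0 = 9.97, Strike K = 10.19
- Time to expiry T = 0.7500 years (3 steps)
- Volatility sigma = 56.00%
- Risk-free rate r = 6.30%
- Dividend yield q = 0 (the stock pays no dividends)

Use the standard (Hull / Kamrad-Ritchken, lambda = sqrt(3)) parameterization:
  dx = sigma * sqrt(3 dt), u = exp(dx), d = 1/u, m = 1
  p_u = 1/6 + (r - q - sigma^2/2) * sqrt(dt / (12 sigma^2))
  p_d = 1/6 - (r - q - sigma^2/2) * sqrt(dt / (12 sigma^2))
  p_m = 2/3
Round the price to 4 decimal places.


Answer: Price = V(0,0) = 1.8680

Derivation:
dt = T/N = 0.250000; dx = sigma*sqrt(3*dt) = 0.484974
u = exp(dx) = 1.624133; d = 1/u = 0.615713
p_u = 0.142490, p_m = 0.666667, p_d = 0.190843
Discount per step: exp(-r*dt) = 0.984373
Stock lattice S(k, j) with j the centered position index:
  k=0: S(0,+0) = 9.9700
  k=1: S(1,-1) = 6.1387; S(1,+0) = 9.9700; S(1,+1) = 16.1926
  k=2: S(2,-2) = 3.7797; S(2,-1) = 6.1387; S(2,+0) = 9.9700; S(2,+1) = 16.1926; S(2,+2) = 26.2990
  k=3: S(3,-3) = 2.3272; S(3,-2) = 3.7797; S(3,-1) = 6.1387; S(3,+0) = 9.9700; S(3,+1) = 16.1926; S(3,+2) = 26.2990; S(3,+3) = 42.7130
Terminal payoffs V(N, j) = max(S_T - K, 0):
  V(3,-3) = 0.000000; V(3,-2) = 0.000000; V(3,-1) = 0.000000; V(3,+0) = 0.000000; V(3,+1) = 6.002607; V(3,+2) = 16.108951; V(3,+3) = 32.522997
Backward induction: V(k, j) = exp(-r*dt) * [p_u * V(k+1, j+1) + p_m * V(k+1, j) + p_d * V(k+1, j-1)]
  V(2,-2) = exp(-r*dt) * [p_u*0.000000 + p_m*0.000000 + p_d*0.000000] = 0.000000
  V(2,-1) = exp(-r*dt) * [p_u*0.000000 + p_m*0.000000 + p_d*0.000000] = 0.000000
  V(2,+0) = exp(-r*dt) * [p_u*6.002607 + p_m*0.000000 + p_d*0.000000] = 0.841947
  V(2,+1) = exp(-r*dt) * [p_u*16.108951 + p_m*6.002607 + p_d*0.000000] = 6.198702
  V(2,+2) = exp(-r*dt) * [p_u*32.522997 + p_m*16.108951 + p_d*6.002607] = 16.260926
  V(1,-1) = exp(-r*dt) * [p_u*0.841947 + p_m*0.000000 + p_d*0.000000] = 0.118094
  V(1,+0) = exp(-r*dt) * [p_u*6.198702 + p_m*0.841947 + p_d*0.000000] = 1.421978
  V(1,+1) = exp(-r*dt) * [p_u*16.260926 + p_m*6.198702 + p_d*0.841947] = 6.506875
  V(0,+0) = exp(-r*dt) * [p_u*6.506875 + p_m*1.421978 + p_d*0.118094] = 1.868034


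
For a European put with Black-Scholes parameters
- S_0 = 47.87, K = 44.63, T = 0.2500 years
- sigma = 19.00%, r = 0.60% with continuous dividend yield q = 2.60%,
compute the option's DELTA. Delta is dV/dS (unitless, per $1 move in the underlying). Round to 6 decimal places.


d1 = 0.7325813133; d2 = 0.6375813133
phi(d1) = 0.3050510243; exp(-qT) = 0.9935210793; exp(-rT) = 0.9985011244
N(-d1) = 0.2319069159
Delta = -exp(-qT) * N(-d1) = -0.9935210793 * 0.2319069159 = -0.230404

Answer: Delta = -0.230404
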